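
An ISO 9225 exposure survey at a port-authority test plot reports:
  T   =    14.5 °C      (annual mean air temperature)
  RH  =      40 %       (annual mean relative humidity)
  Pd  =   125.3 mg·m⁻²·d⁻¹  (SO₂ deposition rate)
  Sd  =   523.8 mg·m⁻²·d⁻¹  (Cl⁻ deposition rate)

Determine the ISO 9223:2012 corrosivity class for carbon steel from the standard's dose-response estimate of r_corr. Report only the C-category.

C4

carbon steel: f(T) = -0.054·(T−10) [T>10 °C] = -0.2430
  SO₂ term: 1.77·125.3^0.52·exp(0.02·40-0.2430) = 38.09
  Cl⁻ term: 0.102·523.8^0.62·exp(0.033·40+0.04·14.5) = 33.09
  sum: 38.09 + 33.09 → r_corr = 71.18 μm/a
Category bounds: 50…80 μm/a bracket r_corr ⇒ C4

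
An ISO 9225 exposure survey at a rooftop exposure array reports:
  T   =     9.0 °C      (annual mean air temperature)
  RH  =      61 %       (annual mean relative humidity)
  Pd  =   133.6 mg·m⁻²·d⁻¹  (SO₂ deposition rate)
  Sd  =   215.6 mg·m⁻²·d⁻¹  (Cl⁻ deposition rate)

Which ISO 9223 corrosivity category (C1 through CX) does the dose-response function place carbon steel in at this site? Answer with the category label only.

carbon steel: f(T) = +0.150·(T−10) [T≤10 °C] = -0.1500
  Pd branch = 1.77·Pd^0.52·e^(0.02·RH+f) = 65.78 μm/a
  Cl⁻ term: 0.102·215.6^0.62·exp(0.033·61+0.04·9.0) = 30.62
  sum: 65.78 + 30.62 → r_corr = 96.4 μm/a
96.4 μm/a falls in (80, 200] for carbon steel → category C5

C5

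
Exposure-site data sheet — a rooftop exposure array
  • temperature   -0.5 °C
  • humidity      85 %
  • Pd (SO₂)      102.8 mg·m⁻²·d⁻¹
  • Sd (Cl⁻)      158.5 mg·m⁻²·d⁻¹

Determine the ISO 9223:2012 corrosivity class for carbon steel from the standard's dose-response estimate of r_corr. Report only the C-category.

C4

carbon steel: f(T) = +0.150·(T−10) [T≤10 °C] = -1.5750
  SO₂ term: 1.77·102.8^0.52·exp(0.02·85-1.5750) = 22.31
  Sd branch = 0.102·Sd^0.62·e^(0.033·RH+0.04·T) = 38.21 μm/a
  sum: 22.31 + 38.21 → r_corr = 60.52 μm/a
ISO 9223 Table 2 (carbon steel): 50 < 60.5 ≤ 80 μm/a ⇒ C4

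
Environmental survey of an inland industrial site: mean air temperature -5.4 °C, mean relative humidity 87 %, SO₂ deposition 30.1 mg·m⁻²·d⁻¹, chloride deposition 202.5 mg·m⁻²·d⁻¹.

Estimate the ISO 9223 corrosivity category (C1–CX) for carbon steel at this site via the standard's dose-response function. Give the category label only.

carbon steel: T≤10 °C ⇒ hinge +0.150·(-5.4−10) = -2.3100
  SO₂ term: 1.77·30.1^0.52·exp(0.02·87-2.3100) = 5.879
  Cl⁻ term: 0.102·202.5^0.62·exp(0.033·87+0.04·-5.4) = 39.05
  sum: 5.879 + 39.05 → r_corr = 44.93 μm/a
Category bounds: 25…50 μm/a bracket r_corr ⇒ C3

C3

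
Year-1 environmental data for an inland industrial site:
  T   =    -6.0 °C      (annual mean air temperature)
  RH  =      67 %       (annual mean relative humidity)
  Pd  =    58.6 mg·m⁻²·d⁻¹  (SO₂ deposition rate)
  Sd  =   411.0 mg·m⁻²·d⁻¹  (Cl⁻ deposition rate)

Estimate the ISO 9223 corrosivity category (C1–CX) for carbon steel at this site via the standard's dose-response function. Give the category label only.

C3

carbon steel: temperature factor f = +0.150·(-16.0) = -2.4000
  sulphur-dioxide contribution → 5.092 μm/a
  chloride contribution → 30.56 μm/a
  ⇒ r_corr(carbon steel) = 35.65 μm/a
Category bounds: 25…50 μm/a bracket r_corr ⇒ C3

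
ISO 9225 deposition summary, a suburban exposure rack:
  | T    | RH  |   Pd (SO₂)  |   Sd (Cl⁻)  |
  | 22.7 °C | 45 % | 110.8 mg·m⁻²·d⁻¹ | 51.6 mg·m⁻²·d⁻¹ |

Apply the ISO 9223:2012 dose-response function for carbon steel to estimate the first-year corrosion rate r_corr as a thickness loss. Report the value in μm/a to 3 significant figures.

r_corr = 38.2 μm/a

carbon steel: f(T) = -0.054·(T−10) [T>10 °C] = -0.6858
  SO₂ term: 1.77·110.8^0.52·exp(0.02·45-0.6858) = 25.36
  Sd branch = 0.102·Sd^0.62·e^(0.033·RH+0.04·T) = 12.87 μm/a
  sum: 25.36 + 12.87 → r_corr = 38.23 μm/a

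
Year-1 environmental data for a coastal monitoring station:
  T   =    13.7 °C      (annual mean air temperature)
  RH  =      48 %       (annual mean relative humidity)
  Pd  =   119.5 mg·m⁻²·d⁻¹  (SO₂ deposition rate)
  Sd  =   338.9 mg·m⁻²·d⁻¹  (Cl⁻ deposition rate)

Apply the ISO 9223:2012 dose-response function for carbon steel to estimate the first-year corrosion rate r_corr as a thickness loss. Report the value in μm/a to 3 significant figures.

carbon steel: temperature factor f = -0.054·(3.7) = -0.1998
  sulphur-dioxide contribution → 45.54 μm/a
  chloride contribution → 31.85 μm/a
  ⇒ r_corr(carbon steel) = 77.39 μm/a

r_corr = 77.4 μm/a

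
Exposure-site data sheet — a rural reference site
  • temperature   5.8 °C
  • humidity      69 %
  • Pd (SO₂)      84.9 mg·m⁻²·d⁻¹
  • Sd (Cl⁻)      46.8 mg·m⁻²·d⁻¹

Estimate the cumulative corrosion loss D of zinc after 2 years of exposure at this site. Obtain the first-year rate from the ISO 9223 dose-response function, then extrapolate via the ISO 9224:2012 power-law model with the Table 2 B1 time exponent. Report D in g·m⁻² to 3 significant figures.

D(2) = 28.9 g·m⁻²

zinc: f(T) = +0.038·(T−10) [T≤10 °C] = -0.1596
  Pd branch = 0.0129·Pd^0.44·e^(0.046·RH+f) = 1.855 μm/a
  Cl⁻ term: 0.0175·46.8^0.57·exp(0.008·69+0.085·5.8) = 0.4456
  r_corr = 1.855 + 0.4456 = 2.301 μm/a
ISO 9224: D(t) = r_corr · t^b with b = 0.813 (zinc, B1)
  D(2) = 2.301 × 2^0.813 = 2.301 × 1.757 = 4.043 μm
  Mass loss = 4.043 μm × 7.14 g/cm³ = 28.86 g·m⁻²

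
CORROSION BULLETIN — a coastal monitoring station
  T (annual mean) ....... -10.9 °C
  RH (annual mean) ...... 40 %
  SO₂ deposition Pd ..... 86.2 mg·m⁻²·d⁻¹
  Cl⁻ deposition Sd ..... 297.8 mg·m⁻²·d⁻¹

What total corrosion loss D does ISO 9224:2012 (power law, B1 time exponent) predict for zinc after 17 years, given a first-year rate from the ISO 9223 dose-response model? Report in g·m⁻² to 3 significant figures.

D(17) = 36.2 g·m⁻²

zinc: T≤10 °C ⇒ hinge +0.038·(-10.9−10) = -0.7942
  sulphur-dioxide contribution → 0.2609 μm/a
  chloride contribution → 0.2453 μm/a
  total first-year rate 0.5062 μm/a
Long-term exponent b (ISO 9224 Table 2, B1) = 0.813
  D(17) = 0.5062 × 17^0.813 = 0.5062 × 10.01 = 5.066 μm
  Mass loss = 5.066 μm × 7.14 g/cm³ = 36.17 g·m⁻²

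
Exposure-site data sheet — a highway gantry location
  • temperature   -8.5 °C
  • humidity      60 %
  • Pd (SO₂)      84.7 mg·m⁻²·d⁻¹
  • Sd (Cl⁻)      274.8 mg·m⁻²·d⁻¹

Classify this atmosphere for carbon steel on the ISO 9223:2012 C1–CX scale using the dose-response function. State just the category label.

C2

carbon steel: f(T) = +0.150·(T−10) [T≤10 °C] = -2.7750
  sulphur-dioxide contribution → 3.685 μm/a
  chloride contribution → 17.1 μm/a
  total first-year rate 20.79 μm/a
Category bounds: 1.3…25 μm/a bracket r_corr ⇒ C2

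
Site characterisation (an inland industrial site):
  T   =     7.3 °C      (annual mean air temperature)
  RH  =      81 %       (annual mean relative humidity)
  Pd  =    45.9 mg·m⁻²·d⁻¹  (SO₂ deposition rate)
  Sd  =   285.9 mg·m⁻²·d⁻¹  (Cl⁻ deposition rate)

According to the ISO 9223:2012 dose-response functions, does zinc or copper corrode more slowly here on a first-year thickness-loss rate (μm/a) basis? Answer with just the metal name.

copper

zinc: T≤10 °C ⇒ hinge +0.038·(7.3−10) = -0.1026
  Pd branch = 0.0129·Pd^0.44·e^(0.046·RH+f) = 2.603 μm/a
  Sd branch = 0.0175·Sd^0.57·e^(0.008·RH+0.085·T) = 1.563 μm/a
  sum: 2.603 + 1.563 → r_corr = 4.166 μm/a
copper: f(T) = +0.126·(T−10) [T≤10 °C] = -0.3402
  Pd branch = 0.0053·Pd^0.26·e^(0.059·RH+f) = 1.214 μm/a
  Sd branch = 0.01025·Sd^0.27·e^(0.036·RH+0.049·T) = 1.246 μm/a
  sum: 1.214 + 1.246 → r_corr = 2.46 μm/a
Ordering by μm/a: zinc (4.17) > copper (2.46)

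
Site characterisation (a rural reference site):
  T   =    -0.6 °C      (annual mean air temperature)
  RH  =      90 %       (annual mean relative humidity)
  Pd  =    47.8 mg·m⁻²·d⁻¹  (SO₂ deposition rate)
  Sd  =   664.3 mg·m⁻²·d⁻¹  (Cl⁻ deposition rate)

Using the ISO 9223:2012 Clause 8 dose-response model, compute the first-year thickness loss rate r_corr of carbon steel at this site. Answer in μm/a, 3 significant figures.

r_corr = 125 μm/a

carbon steel: T≤10 °C ⇒ hinge +0.150·(-0.6−10) = -1.5900
  Pd branch = 1.77·Pd^0.52·e^(0.02·RH+f) = 16.31 μm/a
  Sd branch = 0.102·Sd^0.62·e^(0.033·RH+0.04·T) = 109.1 μm/a
  sum: 16.31 + 109.1 → r_corr = 125.4 μm/a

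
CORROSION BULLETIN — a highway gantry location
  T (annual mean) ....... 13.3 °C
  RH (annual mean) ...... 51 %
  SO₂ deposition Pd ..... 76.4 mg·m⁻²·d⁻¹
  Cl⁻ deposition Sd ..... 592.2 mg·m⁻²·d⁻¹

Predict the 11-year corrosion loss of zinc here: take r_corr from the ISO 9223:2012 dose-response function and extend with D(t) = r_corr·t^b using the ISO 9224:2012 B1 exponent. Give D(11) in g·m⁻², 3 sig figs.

D(11) = 192 g·m⁻²

zinc: f(T) = -0.071·(T−10) [T>10 °C] = -0.2343
  sulphur-dioxide contribution → 0.7182 μm/a
  chloride contribution → 3.101 μm/a
  total first-year rate 3.819 μm/a
Power-law: D(11) = r_corr · 11^0.813
  D(11) = 3.819 × 11^0.813 = 3.819 × 7.025 = 26.83 μm
  Mass loss = 26.83 μm × 7.14 g/cm³ = 191.6 g·m⁻²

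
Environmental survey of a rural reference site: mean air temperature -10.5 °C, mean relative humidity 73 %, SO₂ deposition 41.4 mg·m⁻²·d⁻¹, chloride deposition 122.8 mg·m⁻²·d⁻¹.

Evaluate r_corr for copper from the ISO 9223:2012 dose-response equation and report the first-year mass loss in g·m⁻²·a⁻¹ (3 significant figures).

copper: f(T) = +0.126·(T−10) [T≤10 °C] = -2.5830
  SO₂ term: 0.0053·41.4^0.26·exp(0.059·73-2.5830) = 0.07824
  Sd branch = 0.01025·Sd^0.27·e^(0.036·RH+0.049·T) = 0.3109 μm/a
  r_corr = 0.07824 + 0.3109 = 0.3892 μm/a
Convert to mass loss: 0.3892 μm/a × 8.96 g/cm³ = 3.487 g·m⁻²·a⁻¹

r_corr = 3.49 g·m⁻²·a⁻¹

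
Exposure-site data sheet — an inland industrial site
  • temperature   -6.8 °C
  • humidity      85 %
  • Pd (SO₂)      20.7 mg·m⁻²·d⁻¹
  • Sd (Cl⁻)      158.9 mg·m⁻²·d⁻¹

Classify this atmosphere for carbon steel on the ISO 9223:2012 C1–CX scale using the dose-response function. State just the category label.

carbon steel: temperature factor f = +0.150·(-16.8) = -2.5200
  Pd branch = 1.77·Pd^0.52·e^(0.02·RH+f) = 3.768 μm/a
  Cl⁻ term: 0.102·158.9^0.62·exp(0.033·85+0.04·-6.8) = 29.74
  r_corr = 3.768 + 29.74 = 33.51 μm/a
Category bounds: 25…50 μm/a bracket r_corr ⇒ C3

C3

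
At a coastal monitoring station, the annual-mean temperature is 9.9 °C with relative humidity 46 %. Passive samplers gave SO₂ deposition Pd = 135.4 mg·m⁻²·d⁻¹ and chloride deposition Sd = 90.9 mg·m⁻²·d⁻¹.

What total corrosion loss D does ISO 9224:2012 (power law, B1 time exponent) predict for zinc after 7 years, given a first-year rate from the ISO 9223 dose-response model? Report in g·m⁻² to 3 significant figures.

D(7) = 58.7 g·m⁻²

zinc: temperature factor f = +0.038·(-0.1) = -0.0038
  Pd branch = 0.0129·Pd^0.44·e^(0.046·RH+f) = 0.9243 μm/a
  Cl⁻ term: 0.0175·90.9^0.57·exp(0.008·46+0.085·9.9) = 0.7668
  sum: 0.9243 + 0.7668 → r_corr = 1.691 μm/a
Long-term exponent b (ISO 9224 Table 2, B1) = 0.813
  D(7) = 1.691 × 7^0.813 = 1.691 × 4.865 = 8.227 μm
  Mass loss = 8.227 μm × 7.14 g/cm³ = 58.74 g·m⁻²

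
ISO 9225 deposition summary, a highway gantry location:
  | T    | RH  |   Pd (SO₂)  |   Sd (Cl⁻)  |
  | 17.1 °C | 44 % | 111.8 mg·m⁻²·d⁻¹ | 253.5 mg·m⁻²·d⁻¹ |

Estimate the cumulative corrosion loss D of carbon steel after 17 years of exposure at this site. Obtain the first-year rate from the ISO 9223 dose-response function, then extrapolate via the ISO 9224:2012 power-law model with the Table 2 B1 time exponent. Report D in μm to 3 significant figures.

D(17) = 266 μm

carbon steel: temperature factor f = -0.054·(7.1) = -0.3834
  Pd branch = 1.77·Pd^0.52·e^(0.02·RH+f) = 33.79 μm/a
  Cl⁻ term: 0.102·253.5^0.62·exp(0.033·44+0.04·17.1) = 26.71
  r_corr = 33.79 + 26.71 = 60.51 μm/a
Long-term exponent b (ISO 9224 Table 2, B1) = 0.523
  D(17) = 60.51 × 17^0.523 = 60.51 × 4.401 = 266.3 μm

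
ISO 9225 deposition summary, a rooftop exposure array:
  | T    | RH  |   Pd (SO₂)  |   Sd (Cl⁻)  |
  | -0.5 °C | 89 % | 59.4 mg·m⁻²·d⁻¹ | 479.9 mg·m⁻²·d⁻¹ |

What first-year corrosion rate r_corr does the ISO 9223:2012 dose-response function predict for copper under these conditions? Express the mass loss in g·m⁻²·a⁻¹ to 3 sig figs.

r_corr = 18.7 g·m⁻²·a⁻¹

copper: temperature factor f = +0.126·(-10.5) = -1.3230
  Pd branch = 0.0053·Pd^0.26·e^(0.059·RH+f) = 0.7787 μm/a
  Sd branch = 0.01025·Sd^0.27·e^(0.036·RH+0.049·T) = 1.305 μm/a
  r_corr = 0.7787 + 1.305 = 2.083 μm/a
Convert to mass loss: 2.083 μm/a × 8.96 g/cm³ = 18.67 g·m⁻²·a⁻¹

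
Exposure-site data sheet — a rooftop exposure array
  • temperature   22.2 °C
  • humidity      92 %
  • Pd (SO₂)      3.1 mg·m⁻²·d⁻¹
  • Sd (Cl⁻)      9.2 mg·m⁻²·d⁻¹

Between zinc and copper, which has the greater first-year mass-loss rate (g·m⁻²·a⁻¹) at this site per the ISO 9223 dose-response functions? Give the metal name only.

zinc: T>10 °C ⇒ hinge -0.071·(22.2−10) = -0.8662
  sulphur-dioxide contribution → 0.6145 μm/a
  chloride contribution → 0.8542 μm/a
  ⇒ r_corr(zinc) = 1.469 μm/a
  mass loss = 1.469 μm/a × 7.14 g/cm³ = 10.49 g·m⁻²·a⁻¹
copper: T>10 °C ⇒ hinge -0.080·(22.2−10) = -0.9760
  sulphur-dioxide contribution → 0.6103 μm/a
  chloride contribution → 1.52 μm/a
  ⇒ r_corr(copper) = 2.13 μm/a
  mass loss = 2.13 μm/a × 8.96 g/cm³ = 19.08 g·m⁻²·a⁻¹
Ordering by g·m⁻²·a⁻¹: copper (19.1) > zinc (10.5)

copper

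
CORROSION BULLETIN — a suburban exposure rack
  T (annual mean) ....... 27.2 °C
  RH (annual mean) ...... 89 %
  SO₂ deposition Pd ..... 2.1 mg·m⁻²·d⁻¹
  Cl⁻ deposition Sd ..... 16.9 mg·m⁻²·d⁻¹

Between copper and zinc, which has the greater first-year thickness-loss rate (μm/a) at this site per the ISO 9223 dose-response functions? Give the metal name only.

copper: T>10 °C ⇒ hinge -0.080·(27.2−10) = -1.3760
  Pd branch = 0.0053·Pd^0.26·e^(0.059·RH+f) = 0.3097 μm/a
  Sd branch = 0.01025·Sd^0.27·e^(0.036·RH+0.049·T) = 2.054 μm/a
  r_corr = 0.3097 + 2.054 = 2.364 μm/a
zinc: T>10 °C ⇒ hinge -0.071·(27.2−10) = -1.2212
  Pd branch = 0.0129·Pd^0.44·e^(0.046·RH+f) = 0.3162 μm/a
  Sd branch = 0.0175·Sd^0.57·e^(0.008·RH+0.085·T) = 1.804 μm/a
  sum: 0.3162 + 1.804 → r_corr = 2.12 μm/a
Ordering by μm/a: copper (2.36) > zinc (2.12)

copper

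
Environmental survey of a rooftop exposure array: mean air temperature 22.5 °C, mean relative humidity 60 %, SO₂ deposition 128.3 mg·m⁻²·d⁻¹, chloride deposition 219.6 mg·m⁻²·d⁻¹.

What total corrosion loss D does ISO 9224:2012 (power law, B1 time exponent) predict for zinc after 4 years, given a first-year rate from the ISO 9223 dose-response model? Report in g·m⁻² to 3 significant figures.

D(4) = 107 g·m⁻²

zinc: f(T) = -0.071·(T−10) [T>10 °C] = -0.8875
  SO₂ term: 0.0129·128.3^0.44·exp(0.046·60-0.8875) = 0.7103
  Cl⁻ term: 0.0175·219.6^0.57·exp(0.008·60+0.085·22.5) = 4.138
  sum: 0.7103 + 4.138 → r_corr = 4.849 μm/a
Power-law: D(4) = r_corr · 4^0.813
  D(4) = 4.849 × 4^0.813 = 4.849 × 3.087 = 14.97 μm
  Mass loss = 14.97 μm × 7.14 g/cm³ = 106.9 g·m⁻²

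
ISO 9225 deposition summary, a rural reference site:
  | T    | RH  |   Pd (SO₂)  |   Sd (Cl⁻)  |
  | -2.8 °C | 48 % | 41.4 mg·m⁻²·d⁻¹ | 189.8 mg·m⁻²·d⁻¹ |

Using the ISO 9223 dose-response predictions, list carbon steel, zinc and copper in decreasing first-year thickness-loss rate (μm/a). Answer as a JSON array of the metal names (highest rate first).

carbon steel: T≤10 °C ⇒ hinge +0.150·(-2.8−10) = -1.9200
  sulphur-dioxide contribution → 4.698 μm/a
  chloride contribution → 11.49 μm/a
  ⇒ r_corr(carbon steel) = 16.19 μm/a
zinc: temperature factor f = +0.038·(-12.8) = -0.4864
  sulphur-dioxide contribution → 0.3713 μm/a
  chloride contribution → 0.4028 μm/a
  ⇒ r_corr(zinc) = 0.7741 μm/a
copper: T≤10 °C ⇒ hinge +0.126·(-2.8−10) = -1.6128
  sulphur-dioxide contribution → 0.04723 μm/a
  chloride contribution → 0.2074 μm/a
  ⇒ r_corr(copper) = 0.2546 μm/a
Ordering by μm/a: carbon steel (16.2) > zinc (0.774) > copper (0.255)

["carbon steel", "zinc", "copper"]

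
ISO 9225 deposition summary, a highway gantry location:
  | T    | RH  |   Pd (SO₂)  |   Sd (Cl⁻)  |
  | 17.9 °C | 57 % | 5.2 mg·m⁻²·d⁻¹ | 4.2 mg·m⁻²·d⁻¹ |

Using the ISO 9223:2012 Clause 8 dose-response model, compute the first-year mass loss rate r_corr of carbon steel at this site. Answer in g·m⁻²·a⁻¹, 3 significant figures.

r_corr = 93.0 g·m⁻²·a⁻¹

carbon steel: f(T) = -0.054·(T−10) [T>10 °C] = -0.4266
  Pd branch = 1.77·Pd^0.52·e^(0.02·RH+f) = 8.514 μm/a
  Cl⁻ term: 0.102·4.2^0.62·exp(0.033·57+0.04·17.9) = 3.333
  sum: 8.514 + 3.333 → r_corr = 11.85 μm/a
Convert to mass loss: 11.85 μm/a × 7.85 g/cm³ = 93 g·m⁻²·a⁻¹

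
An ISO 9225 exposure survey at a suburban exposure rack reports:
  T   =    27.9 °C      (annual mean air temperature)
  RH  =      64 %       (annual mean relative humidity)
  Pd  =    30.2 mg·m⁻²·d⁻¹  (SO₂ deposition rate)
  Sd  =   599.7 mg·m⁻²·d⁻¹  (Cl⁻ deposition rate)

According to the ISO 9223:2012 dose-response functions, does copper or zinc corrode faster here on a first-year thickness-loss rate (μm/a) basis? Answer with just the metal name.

copper: f(T) = -0.080·(T−10) [T>10 °C] = -1.4320
  Pd branch = 0.0053·Pd^0.26·e^(0.059·RH+f) = 0.134 μm/a
  Cl⁻ term: 0.01025·599.7^0.27·exp(0.036·64+0.049·27.9) = 2.265
  sum: 0.134 + 2.265 → r_corr = 2.399 μm/a
zinc: temperature factor f = -0.071·(17.9) = -1.2709
  SO₂ term: 0.0129·30.2^0.44·exp(0.046·64-1.2709) = 0.3079
  Sd branch = 0.0175·Sd^0.57·e^(0.008·RH+0.085·T) = 11.99 μm/a
  r_corr = 0.3079 + 11.99 = 12.3 μm/a
Ordering by μm/a: zinc (12.3) > copper (2.4)

zinc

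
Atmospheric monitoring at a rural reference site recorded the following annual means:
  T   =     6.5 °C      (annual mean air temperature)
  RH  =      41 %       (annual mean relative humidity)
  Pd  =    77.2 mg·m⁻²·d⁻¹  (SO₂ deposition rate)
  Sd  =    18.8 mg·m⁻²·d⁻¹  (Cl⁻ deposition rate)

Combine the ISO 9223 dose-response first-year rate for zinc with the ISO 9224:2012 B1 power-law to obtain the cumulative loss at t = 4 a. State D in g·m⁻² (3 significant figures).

zinc: f(T) = +0.038·(T−10) [T≤10 °C] = -0.1330
  SO₂ term: 0.0129·77.2^0.44·exp(0.046·41-0.1330) = 0.504
  Sd branch = 0.0175·Sd^0.57·e^(0.008·RH+0.085·T) = 0.2248 μm/a
  r_corr = 0.504 + 0.2248 = 0.7288 μm/a
Power-law: D(4) = r_corr · 4^0.813
  D(4) = 0.7288 × 4^0.813 = 0.7288 × 3.087 = 2.249 μm
  Mass loss = 2.249 μm × 7.14 g/cm³ = 16.06 g·m⁻²

D(4) = 16.1 g·m⁻²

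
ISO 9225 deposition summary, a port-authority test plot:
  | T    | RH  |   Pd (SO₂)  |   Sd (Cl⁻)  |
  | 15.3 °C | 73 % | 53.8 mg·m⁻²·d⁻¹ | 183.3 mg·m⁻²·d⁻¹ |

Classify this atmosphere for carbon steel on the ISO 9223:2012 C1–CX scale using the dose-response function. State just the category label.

carbon steel: temperature factor f = -0.054·(5.3) = -0.2862
  SO₂ term: 1.77·53.8^0.52·exp(0.02·73-0.2862) = 45.47
  Cl⁻ term: 0.102·183.3^0.62·exp(0.033·73+0.04·15.3) = 52.94
  sum: 45.47 + 52.94 → r_corr = 98.41 μm/a
ISO 9223 Table 2 (carbon steel): 80 < 98.4 ≤ 200 μm/a ⇒ C5

C5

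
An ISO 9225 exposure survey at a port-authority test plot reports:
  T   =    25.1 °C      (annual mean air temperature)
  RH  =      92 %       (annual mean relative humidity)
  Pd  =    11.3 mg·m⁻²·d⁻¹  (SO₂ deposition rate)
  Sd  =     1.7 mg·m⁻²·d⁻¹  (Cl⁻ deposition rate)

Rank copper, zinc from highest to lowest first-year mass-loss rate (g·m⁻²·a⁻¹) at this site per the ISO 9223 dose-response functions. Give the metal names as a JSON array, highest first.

copper: T>10 °C ⇒ hinge -0.080·(25.1−10) = -1.2080
  Pd branch = 0.0053·Pd^0.26·e^(0.059·RH+f) = 0.6773 μm/a
  Sd branch = 0.01025·Sd^0.27·e^(0.036·RH+0.049·T) = 1.11 μm/a
  r_corr = 0.6773 + 1.11 = 1.788 μm/a
  mass loss = 1.788 μm/a × 8.96 g/cm³ = 16.02 g·m⁻²·a⁻¹
zinc: f(T) = -0.071·(T−10) [T>10 °C] = -1.0721
  SO₂ term: 0.0129·11.3^0.44·exp(0.046·92-1.0721) = 0.8836
  Cl⁻ term: 0.0175·1.7^0.57·exp(0.008·92+0.085·25.1) = 0.4174
  sum: 0.8836 + 0.4174 → r_corr = 1.301 μm/a
  mass loss = 1.301 μm/a × 7.14 g/cm³ = 9.29 g·m⁻²·a⁻¹
Ordering by g·m⁻²·a⁻¹: copper (16) > zinc (9.29)

["copper", "zinc"]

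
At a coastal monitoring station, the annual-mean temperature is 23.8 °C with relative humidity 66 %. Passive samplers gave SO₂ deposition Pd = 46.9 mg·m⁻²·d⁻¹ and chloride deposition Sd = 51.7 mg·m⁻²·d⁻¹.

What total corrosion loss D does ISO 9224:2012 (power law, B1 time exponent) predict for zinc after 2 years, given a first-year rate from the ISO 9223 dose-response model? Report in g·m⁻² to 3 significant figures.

zinc: T>10 °C ⇒ hinge -0.071·(23.8−10) = -0.9798
  Pd branch = 0.0129·Pd^0.44·e^(0.046·RH+f) = 0.5482 μm/a
  Sd branch = 0.0175·Sd^0.57·e^(0.008·RH+0.085·T) = 2.126 μm/a
  sum: 0.5482 + 2.126 → r_corr = 2.674 μm/a
Power-law: D(2) = r_corr · 2^0.813
  D(2) = 2.674 × 2^0.813 = 2.674 × 1.757 = 4.699 μm
  Mass loss = 4.699 μm × 7.14 g/cm³ = 33.55 g·m⁻²

D(2) = 33.5 g·m⁻²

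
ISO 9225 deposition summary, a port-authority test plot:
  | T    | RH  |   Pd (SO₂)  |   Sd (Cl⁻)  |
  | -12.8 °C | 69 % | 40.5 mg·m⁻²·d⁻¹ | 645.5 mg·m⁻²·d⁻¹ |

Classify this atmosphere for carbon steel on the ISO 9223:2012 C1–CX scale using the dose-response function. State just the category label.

carbon steel: T≤10 °C ⇒ hinge +0.150·(-12.8−10) = -3.4200
  Pd branch = 1.77·Pd^0.52·e^(0.02·RH+f) = 1.577 μm/a
  Sd branch = 0.102·Sd^0.62·e^(0.033·RH+0.04·T) = 32.91 μm/a
  r_corr = 1.577 + 32.91 = 34.48 μm/a
ISO 9223 Table 2 (carbon steel): 25 < 34.5 ≤ 50 μm/a ⇒ C3

C3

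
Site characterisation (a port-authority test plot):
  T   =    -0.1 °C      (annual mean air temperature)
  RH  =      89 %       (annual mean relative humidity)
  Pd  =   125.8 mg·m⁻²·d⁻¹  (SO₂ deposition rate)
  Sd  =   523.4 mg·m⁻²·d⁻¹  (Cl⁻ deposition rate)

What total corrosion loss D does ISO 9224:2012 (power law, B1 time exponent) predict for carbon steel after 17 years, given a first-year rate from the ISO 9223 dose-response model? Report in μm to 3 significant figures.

D(17) = 534 μm

carbon steel: temperature factor f = +0.150·(-10.1) = -1.5150
  SO₂ term: 1.77·125.8^0.52·exp(0.02·89-1.5150) = 28.5
  Sd branch = 0.102·Sd^0.62·e^(0.033·RH+0.04·T) = 92.91 μm/a
  r_corr = 28.5 + 92.91 = 121.4 μm/a
Long-term exponent b (ISO 9224 Table 2, B1) = 0.523
  D(17) = 121.4 × 17^0.523 = 121.4 × 4.401 = 534.3 μm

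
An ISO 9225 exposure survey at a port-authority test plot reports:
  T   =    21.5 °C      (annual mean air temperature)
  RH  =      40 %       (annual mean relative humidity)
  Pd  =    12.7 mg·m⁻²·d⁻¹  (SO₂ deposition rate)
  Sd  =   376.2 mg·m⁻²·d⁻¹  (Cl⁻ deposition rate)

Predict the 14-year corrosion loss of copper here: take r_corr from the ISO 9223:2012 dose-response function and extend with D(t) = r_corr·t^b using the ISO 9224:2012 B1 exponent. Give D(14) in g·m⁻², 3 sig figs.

copper: temperature factor f = -0.080·(11.5) = -0.9200
  SO₂ term: 0.0053·12.7^0.26·exp(0.059·40-0.9200) = 0.04332
  Sd branch = 0.01025·Sd^0.27·e^(0.036·RH+0.049·T) = 0.6152 μm/a
  sum: 0.04332 + 0.6152 → r_corr = 0.6585 μm/a
Long-term exponent b (ISO 9224 Table 2, B1) = 0.667
  D(14) = 0.6585 × 14^0.667 = 0.6585 × 5.814 = 3.828 μm
  Mass loss = 3.828 μm × 8.96 g/cm³ = 34.3 g·m⁻²

D(14) = 34.3 g·m⁻²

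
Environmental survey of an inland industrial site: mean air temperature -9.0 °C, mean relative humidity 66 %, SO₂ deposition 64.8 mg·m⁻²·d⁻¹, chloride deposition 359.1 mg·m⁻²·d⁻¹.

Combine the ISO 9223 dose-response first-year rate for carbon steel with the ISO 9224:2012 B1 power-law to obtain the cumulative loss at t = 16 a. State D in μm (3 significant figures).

D(16) = 117 μm

carbon steel: temperature factor f = +0.150·(-19.0) = -2.8500
  Pd branch = 1.77·Pd^0.52·e^(0.02·RH+f) = 3.354 μm/a
  Sd branch = 0.102·Sd^0.62·e^(0.033·RH+0.04·T) = 24.12 μm/a
  sum: 3.354 + 24.12 → r_corr = 27.47 μm/a
Power-law: D(16) = r_corr · 16^0.523
  D(16) = 27.47 × 16^0.523 = 27.47 × 4.263 = 117.1 μm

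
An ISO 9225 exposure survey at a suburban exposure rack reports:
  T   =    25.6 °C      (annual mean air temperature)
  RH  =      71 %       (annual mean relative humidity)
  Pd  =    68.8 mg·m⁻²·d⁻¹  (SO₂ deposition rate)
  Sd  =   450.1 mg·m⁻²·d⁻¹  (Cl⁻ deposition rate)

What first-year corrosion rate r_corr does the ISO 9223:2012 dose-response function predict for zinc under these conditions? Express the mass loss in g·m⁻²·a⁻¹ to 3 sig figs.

zinc: temperature factor f = -0.071·(15.6) = -1.1076
  Pd branch = 0.0129·Pd^0.44·e^(0.046·RH+f) = 0.7186 μm/a
  Cl⁻ term: 0.0175·450.1^0.57·exp(0.008·71+0.085·25.6) = 8.854
  r_corr = 0.7186 + 8.854 = 9.572 μm/a
Convert to mass loss: 9.572 μm/a × 7.14 g/cm³ = 68.35 g·m⁻²·a⁻¹

r_corr = 68.3 g·m⁻²·a⁻¹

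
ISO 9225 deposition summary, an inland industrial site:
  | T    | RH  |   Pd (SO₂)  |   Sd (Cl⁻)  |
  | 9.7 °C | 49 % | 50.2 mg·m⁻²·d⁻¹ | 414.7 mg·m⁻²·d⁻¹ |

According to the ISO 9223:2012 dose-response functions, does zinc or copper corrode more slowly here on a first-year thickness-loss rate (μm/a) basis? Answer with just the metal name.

copper

zinc: T≤10 °C ⇒ hinge +0.038·(9.7−10) = -0.0114
  SO₂ term: 0.0129·50.2^0.44·exp(0.046·49-0.0114) = 0.6805
  Sd branch = 0.0175·Sd^0.57·e^(0.008·RH+0.085·T) = 1.834 μm/a
  r_corr = 0.6805 + 1.834 = 2.515 μm/a
copper: f(T) = +0.126·(T−10) [T≤10 °C] = -0.0378
  SO₂ term: 0.0053·50.2^0.26·exp(0.059·49-0.0378) = 0.2544
  Cl⁻ term: 0.01025·414.7^0.27·exp(0.036·49+0.049·9.7) = 0.4898
  r_corr = 0.2544 + 0.4898 = 0.7443 μm/a
Ordering by μm/a: zinc (2.51) > copper (0.744)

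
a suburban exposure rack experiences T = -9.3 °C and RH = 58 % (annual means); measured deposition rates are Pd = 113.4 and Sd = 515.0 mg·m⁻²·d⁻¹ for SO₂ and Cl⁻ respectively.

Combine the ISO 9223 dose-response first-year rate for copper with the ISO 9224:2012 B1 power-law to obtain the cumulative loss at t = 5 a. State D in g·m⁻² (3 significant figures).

copper: f(T) = +0.126·(T−10) [T≤10 °C] = -2.4318
  SO₂ term: 0.0053·113.4^0.26·exp(0.059·58-2.4318) = 0.04881
  Sd branch = 0.01025·Sd^0.27·e^(0.036·RH+0.049·T) = 0.283 μm/a
  r_corr = 0.04881 + 0.283 = 0.3318 μm/a
Power-law: D(5) = r_corr · 5^0.667
  D(5) = 0.3318 × 5^0.667 = 0.3318 × 2.926 = 0.9708 μm
  Mass loss = 0.9708 μm × 8.96 g/cm³ = 8.698 g·m⁻²

D(5) = 8.70 g·m⁻²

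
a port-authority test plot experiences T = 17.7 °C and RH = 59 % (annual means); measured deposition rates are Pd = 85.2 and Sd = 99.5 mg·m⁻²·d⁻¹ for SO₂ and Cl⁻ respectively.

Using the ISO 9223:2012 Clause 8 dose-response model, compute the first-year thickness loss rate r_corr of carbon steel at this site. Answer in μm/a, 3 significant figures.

carbon steel: T>10 °C ⇒ hinge -0.054·(17.7−10) = -0.4158
  Pd branch = 1.77·Pd^0.52·e^(0.02·RH+f) = 38.34 μm/a
  Cl⁻ term: 0.102·99.5^0.62·exp(0.033·59+0.04·17.7) = 25.14
  r_corr = 38.34 + 25.14 = 63.48 μm/a

r_corr = 63.5 μm/a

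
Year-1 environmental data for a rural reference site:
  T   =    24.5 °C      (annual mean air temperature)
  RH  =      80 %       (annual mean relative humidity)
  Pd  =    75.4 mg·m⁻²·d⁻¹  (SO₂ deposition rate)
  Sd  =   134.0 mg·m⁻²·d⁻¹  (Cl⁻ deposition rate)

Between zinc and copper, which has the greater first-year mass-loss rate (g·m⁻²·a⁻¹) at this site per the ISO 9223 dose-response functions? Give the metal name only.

zinc

zinc: T>10 °C ⇒ hinge -0.071·(24.5−10) = -1.0295
  sulphur-dioxide contribution → 1.224 μm/a
  chloride contribution → 4.344 μm/a
  ⇒ r_corr(zinc) = 5.568 μm/a
  mass loss = 5.568 μm/a × 7.14 g/cm³ = 39.75 g·m⁻²·a⁻¹
copper: T>10 °C ⇒ hinge -0.080·(24.5−10) = -1.1600
  sulphur-dioxide contribution → 0.5734 μm/a
  chloride contribution → 2.276 μm/a
  ⇒ r_corr(copper) = 2.849 μm/a
  mass loss = 2.849 μm/a × 8.96 g/cm³ = 25.53 g·m⁻²·a⁻¹
Ordering by g·m⁻²·a⁻¹: zinc (39.8) > copper (25.5)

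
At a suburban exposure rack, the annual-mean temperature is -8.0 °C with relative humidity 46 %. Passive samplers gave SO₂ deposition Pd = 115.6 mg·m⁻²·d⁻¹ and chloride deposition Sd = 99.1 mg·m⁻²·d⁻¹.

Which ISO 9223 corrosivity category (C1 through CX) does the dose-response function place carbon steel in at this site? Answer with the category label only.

carbon steel: temperature factor f = +0.150·(-18.0) = -2.7000
  Pd branch = 1.77·Pd^0.52·e^(0.02·RH+f) = 3.529 μm/a
  Sd branch = 0.102·Sd^0.62·e^(0.033·RH+0.04·T) = 5.841 μm/a
  r_corr = 3.529 + 5.841 = 9.37 μm/a
Category bounds: 1.3…25 μm/a bracket r_corr ⇒ C2

C2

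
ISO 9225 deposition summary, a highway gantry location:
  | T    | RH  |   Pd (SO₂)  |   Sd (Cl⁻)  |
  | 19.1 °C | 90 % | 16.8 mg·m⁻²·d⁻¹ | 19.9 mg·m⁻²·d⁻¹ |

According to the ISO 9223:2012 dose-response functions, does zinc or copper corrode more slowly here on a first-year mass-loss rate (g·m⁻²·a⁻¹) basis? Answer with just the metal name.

zinc: f(T) = -0.071·(T−10) [T>10 °C] = -0.6461
  Pd branch = 0.0129·Pd^0.44·e^(0.046·RH+f) = 1.469 μm/a
  Cl⁻ term: 0.0175·19.9^0.57·exp(0.008·90+0.085·19.1) = 1.003
  sum: 1.469 + 1.003 → r_corr = 2.472 μm/a
  mass loss = 2.472 μm/a × 7.14 g/cm³ = 17.65 g·m⁻²·a⁻¹
copper: T>10 °C ⇒ hinge -0.080·(19.1−10) = -0.7280
  SO₂ term: 0.0053·16.8^0.26·exp(0.059·90-0.7280) = 1.078
  Cl⁻ term: 0.01025·19.9^0.27·exp(0.036·90+0.049·19.1) = 1.496
  r_corr = 1.078 + 1.496 = 2.575 μm/a
  mass loss = 2.575 μm/a × 8.96 g/cm³ = 23.07 g·m⁻²·a⁻¹
Ordering by g·m⁻²·a⁻¹: copper (23.1) > zinc (17.6)

zinc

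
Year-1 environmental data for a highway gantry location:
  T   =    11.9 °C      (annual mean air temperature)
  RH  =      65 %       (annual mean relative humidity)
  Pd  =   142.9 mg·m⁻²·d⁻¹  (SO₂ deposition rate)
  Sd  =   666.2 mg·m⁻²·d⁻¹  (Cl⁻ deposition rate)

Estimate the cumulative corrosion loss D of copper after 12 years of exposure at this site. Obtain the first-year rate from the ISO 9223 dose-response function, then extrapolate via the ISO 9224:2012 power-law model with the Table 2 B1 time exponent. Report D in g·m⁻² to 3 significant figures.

copper: T>10 °C ⇒ hinge -0.080·(11.9−10) = -0.1520
  sulphur-dioxide contribution → 0.7658 μm/a
  chloride contribution → 1.103 μm/a
  ⇒ r_corr(copper) = 1.869 μm/a
ISO 9224: D(t) = r_corr · t^b with b = 0.667 (copper, B1)
  D(12) = 1.869 × 12^0.667 = 1.869 × 5.246 = 9.803 μm
  Mass loss = 9.803 μm × 8.96 g/cm³ = 87.84 g·m⁻²

D(12) = 87.8 g·m⁻²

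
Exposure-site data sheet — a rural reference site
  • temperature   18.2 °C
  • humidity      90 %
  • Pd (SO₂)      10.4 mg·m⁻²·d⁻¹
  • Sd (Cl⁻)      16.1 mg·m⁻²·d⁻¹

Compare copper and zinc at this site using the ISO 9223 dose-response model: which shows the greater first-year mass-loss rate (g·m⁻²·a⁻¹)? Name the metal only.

copper

copper: f(T) = -0.080·(T−10) [T>10 °C] = -0.6560
  Pd branch = 0.0053·Pd^0.26·e^(0.059·RH+f) = 1.023 μm/a
  Sd branch = 0.01025·Sd^0.27·e^(0.036·RH+0.049·T) = 1.352 μm/a
  sum: 1.023 + 1.352 → r_corr = 2.375 μm/a
  mass loss = 2.375 μm/a × 8.96 g/cm³ = 21.28 g·m⁻²·a⁻¹
zinc: f(T) = -0.071·(T−10) [T>10 °C] = -0.5822
  SO₂ term: 0.0129·10.4^0.44·exp(0.046·90-0.5822) = 1.268
  Cl⁻ term: 0.0175·16.1^0.57·exp(0.008·90+0.085·18.2) = 0.8231
  sum: 1.268 + 0.8231 → r_corr = 2.091 μm/a
  mass loss = 2.091 μm/a × 7.14 g/cm³ = 14.93 g·m⁻²·a⁻¹
Ordering by g·m⁻²·a⁻¹: copper (21.3) > zinc (14.9)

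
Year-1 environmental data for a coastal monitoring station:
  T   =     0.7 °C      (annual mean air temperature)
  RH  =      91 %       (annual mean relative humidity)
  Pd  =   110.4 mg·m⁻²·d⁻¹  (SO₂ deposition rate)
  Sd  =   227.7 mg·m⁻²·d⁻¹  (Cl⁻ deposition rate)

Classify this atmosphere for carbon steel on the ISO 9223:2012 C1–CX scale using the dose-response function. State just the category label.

carbon steel: T≤10 °C ⇒ hinge +0.150·(0.7−10) = -1.3950
  SO₂ term: 1.77·110.4^0.52·exp(0.02·91-1.3950) = 31.25
  Cl⁻ term: 0.102·227.7^0.62·exp(0.033·91+0.04·0.7) = 61.17
  sum: 31.25 + 61.17 → r_corr = 92.42 μm/a
92.4 μm/a falls in (80, 200] for carbon steel → category C5

C5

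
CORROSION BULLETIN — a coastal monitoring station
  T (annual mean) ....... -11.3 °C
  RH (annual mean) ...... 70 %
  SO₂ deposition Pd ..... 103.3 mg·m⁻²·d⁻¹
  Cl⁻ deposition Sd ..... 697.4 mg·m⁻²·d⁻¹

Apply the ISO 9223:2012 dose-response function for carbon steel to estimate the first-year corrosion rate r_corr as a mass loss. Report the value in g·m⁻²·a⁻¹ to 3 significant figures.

carbon steel: T≤10 °C ⇒ hinge +0.150·(-11.3−10) = -3.1950
  sulphur-dioxide contribution → 3.279 μm/a
  chloride contribution → 37.89 μm/a
  ⇒ r_corr(carbon steel) = 41.16 μm/a
Convert to mass loss: 41.16 μm/a × 7.85 g/cm³ = 323.1 g·m⁻²·a⁻¹

r_corr = 323 g·m⁻²·a⁻¹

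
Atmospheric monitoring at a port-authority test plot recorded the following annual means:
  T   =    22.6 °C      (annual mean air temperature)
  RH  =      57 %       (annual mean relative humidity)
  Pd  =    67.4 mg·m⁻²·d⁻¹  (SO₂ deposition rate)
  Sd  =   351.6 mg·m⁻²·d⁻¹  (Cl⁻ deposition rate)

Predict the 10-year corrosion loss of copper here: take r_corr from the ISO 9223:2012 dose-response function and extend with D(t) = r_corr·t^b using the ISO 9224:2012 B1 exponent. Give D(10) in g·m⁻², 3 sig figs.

copper: T>10 °C ⇒ hinge -0.080·(22.6−10) = -1.0080
  SO₂ term: 0.0053·67.4^0.26·exp(0.059·57-1.0080) = 0.1669
  Sd branch = 0.01025·Sd^0.27·e^(0.036·RH+0.049·T) = 1.176 μm/a
  sum: 0.1669 + 1.176 → r_corr = 1.343 μm/a
Power-law: D(10) = r_corr · 10^0.667
  D(10) = 1.343 × 10^0.667 = 1.343 × 4.645 = 6.236 μm
  Mass loss = 6.236 μm × 8.96 g/cm³ = 55.88 g·m⁻²

D(10) = 55.9 g·m⁻²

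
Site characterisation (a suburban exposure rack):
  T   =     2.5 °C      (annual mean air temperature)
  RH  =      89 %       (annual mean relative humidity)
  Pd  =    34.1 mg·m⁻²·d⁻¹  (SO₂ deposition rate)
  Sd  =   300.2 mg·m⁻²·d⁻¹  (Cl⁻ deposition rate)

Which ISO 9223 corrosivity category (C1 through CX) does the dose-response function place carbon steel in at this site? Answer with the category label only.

carbon steel: T≤10 °C ⇒ hinge +0.150·(2.5−10) = -1.1250
  sulphur-dioxide contribution → 21.35 μm/a
  chloride contribution → 73.04 μm/a
  ⇒ r_corr(carbon steel) = 94.39 μm/a
Category bounds: 80…200 μm/a bracket r_corr ⇒ C5

C5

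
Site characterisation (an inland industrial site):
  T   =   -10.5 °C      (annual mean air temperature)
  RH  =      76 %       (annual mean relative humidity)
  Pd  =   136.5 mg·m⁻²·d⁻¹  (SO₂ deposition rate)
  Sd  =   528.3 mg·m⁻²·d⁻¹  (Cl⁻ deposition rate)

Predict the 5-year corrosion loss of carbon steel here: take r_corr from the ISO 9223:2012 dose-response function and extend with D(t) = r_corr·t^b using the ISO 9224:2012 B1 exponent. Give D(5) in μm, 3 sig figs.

carbon steel: T≤10 °C ⇒ hinge +0.150·(-10.5−10) = -3.0750
  sulphur-dioxide contribution → 4.819 μm/a
  chloride contribution → 40.14 μm/a
  ⇒ r_corr(carbon steel) = 44.96 μm/a
Power-law: D(5) = r_corr · 5^0.523
  D(5) = 44.96 × 5^0.523 = 44.96 × 2.32 = 104.3 μm

D(5) = 104 μm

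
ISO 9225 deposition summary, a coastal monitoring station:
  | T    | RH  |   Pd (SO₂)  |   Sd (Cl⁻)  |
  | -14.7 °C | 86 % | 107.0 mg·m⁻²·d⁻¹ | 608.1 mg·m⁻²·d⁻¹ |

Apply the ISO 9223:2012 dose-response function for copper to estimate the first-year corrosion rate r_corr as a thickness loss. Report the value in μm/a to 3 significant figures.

r_corr = 0.750 μm/a

copper: f(T) = +0.126·(T−10) [T≤10 °C] = -3.1122
  sulphur-dioxide contribution → 0.127 μm/a
  chloride contribution → 0.6225 μm/a
  ⇒ r_corr(copper) = 0.7495 μm/a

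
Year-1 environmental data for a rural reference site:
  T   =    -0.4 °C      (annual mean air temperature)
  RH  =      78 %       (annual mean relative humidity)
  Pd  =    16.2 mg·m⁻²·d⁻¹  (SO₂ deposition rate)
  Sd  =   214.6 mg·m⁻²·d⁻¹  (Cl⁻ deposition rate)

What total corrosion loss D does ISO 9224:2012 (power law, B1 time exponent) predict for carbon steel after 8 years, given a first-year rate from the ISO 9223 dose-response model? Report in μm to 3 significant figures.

D(8) = 131 μm

carbon steel: temperature factor f = +0.150·(-10.4) = -1.5600
  sulphur-dioxide contribution → 7.532 μm/a
  chloride contribution → 36.74 μm/a
  total first-year rate 44.27 μm/a
Long-term exponent b (ISO 9224 Table 2, B1) = 0.523
  D(8) = 44.27 × 8^0.523 = 44.27 × 2.967 = 131.4 μm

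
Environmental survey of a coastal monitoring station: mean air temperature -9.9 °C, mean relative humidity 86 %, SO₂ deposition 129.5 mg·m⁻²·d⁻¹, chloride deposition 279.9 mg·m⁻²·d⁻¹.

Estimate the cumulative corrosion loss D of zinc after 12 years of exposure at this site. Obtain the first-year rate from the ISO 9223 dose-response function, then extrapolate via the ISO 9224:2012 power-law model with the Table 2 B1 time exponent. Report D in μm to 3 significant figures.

zinc: T≤10 °C ⇒ hinge +0.038·(-9.9−10) = -0.7562
  SO₂ term: 0.0129·129.5^0.44·exp(0.046·86-0.7562) = 2.689
  Sd branch = 0.0175·Sd^0.57·e^(0.008·RH+0.085·T) = 0.3725 μm/a
  r_corr = 2.689 + 0.3725 = 3.062 μm/a
ISO 9224: D(t) = r_corr · t^b with b = 0.813 (zinc, B1)
  D(12) = 3.062 × 12^0.813 = 3.062 × 7.54 = 23.09 μm

D(12) = 23.1 μm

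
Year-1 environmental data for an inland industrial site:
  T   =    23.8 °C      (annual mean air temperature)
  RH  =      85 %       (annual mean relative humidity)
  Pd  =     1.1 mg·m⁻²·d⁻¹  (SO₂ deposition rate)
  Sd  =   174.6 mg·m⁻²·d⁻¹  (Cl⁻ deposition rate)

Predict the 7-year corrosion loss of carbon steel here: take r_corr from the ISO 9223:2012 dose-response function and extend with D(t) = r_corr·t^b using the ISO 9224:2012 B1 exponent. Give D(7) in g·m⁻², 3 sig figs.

D(7) = 2.43e+03 g·m⁻²

carbon steel: f(T) = -0.054·(T−10) [T>10 °C] = -0.7452
  Pd branch = 1.77·Pd^0.52·e^(0.02·RH+f) = 4.832 μm/a
  Cl⁻ term: 0.102·174.6^0.62·exp(0.033·85+0.04·23.8) = 107.2
  r_corr = 4.832 + 107.2 = 112.1 μm/a
ISO 9224: D(t) = r_corr · t^b with b = 0.523 (carbon steel, B1)
  D(7) = 112.1 × 7^0.523 = 112.1 × 2.767 = 310.1 μm
  Mass loss = 310.1 μm × 7.85 g/cm³ = 2434 g·m⁻²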